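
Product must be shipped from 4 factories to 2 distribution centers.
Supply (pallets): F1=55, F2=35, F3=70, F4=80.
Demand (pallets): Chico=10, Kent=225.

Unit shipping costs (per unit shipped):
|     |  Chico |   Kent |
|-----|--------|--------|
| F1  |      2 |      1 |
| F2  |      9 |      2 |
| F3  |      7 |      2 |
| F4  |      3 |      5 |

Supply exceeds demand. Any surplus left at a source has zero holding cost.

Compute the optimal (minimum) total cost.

620

Optimal allocation:
  F1 to Kent: 55 pallets
  F2 to Kent: 35 pallets
  F3 to Kent: 70 pallets
  F4 to Chico: 10 pallets
  F4 to Kent: 65 pallets
Total cost = 620.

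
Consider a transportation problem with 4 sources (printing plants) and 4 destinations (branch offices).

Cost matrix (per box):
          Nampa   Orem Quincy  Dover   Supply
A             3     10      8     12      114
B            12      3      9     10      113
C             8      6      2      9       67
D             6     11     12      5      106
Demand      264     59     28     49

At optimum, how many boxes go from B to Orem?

59

The minimum-cost plan:
  A→Nampa: 114 × 3 = 342
  B→Nampa: 5 × 12 = 60
  B→Orem: 59 × 3 = 177
  B→Dover: 49 × 10 = 490
  C→Nampa: 39 × 8 = 312
  C→Quincy: 28 × 2 = 56
  D→Nampa: 106 × 6 = 636
Total cost = 2073.
So B→Orem carries 59 boxes.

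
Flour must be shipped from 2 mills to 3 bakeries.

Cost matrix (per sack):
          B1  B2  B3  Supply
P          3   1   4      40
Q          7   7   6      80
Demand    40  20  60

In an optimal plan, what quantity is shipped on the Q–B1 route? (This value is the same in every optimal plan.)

20

The minimum-cost plan:
  P–B1: 20 × 3 = 60
  P–B2: 20 × 1 = 20
  Q–B1: 20 × 7 = 140
  Q–B3: 60 × 6 = 360
Total cost = 580.
So Q→B1 carries 20 sacks.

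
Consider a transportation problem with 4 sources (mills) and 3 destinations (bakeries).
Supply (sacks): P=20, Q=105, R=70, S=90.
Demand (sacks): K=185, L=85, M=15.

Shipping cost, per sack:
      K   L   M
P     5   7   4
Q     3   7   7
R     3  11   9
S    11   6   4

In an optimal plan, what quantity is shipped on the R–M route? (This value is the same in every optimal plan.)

Optimal shipments:
  P->K: 10 × 5 = 50
  P->M: 10 × 4 = 40
  Q->K: 105 × 3 = 315
  R->K: 70 × 3 = 210
  S->L: 85 × 6 = 510
  S->M: 5 × 4 = 20
Total cost = 1145.
The route R→M is not used.

0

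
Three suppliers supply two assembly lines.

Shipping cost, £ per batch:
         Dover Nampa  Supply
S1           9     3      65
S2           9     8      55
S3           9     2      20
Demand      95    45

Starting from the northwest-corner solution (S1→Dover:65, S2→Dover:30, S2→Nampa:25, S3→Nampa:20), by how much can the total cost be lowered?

Current plan cost = 65·9 + 30·9 + 25·8 + 20·2 = £1095.
Optimal plan:
  S1->Dover: 40 batches
  S1->Nampa: 25 batches
  S2->Dover: 55 batches
  S3->Nampa: 20 batches
Optimal cost = £970.
Saving = 1095 − 970 = £125.

125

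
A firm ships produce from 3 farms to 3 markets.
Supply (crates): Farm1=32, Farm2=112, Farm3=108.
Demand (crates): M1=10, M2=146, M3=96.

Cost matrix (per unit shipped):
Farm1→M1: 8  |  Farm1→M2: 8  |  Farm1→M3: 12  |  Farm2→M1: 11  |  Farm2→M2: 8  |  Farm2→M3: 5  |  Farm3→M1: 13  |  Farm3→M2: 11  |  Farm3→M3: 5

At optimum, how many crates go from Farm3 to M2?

12

Optimal shipments:
  Farm1→M1: 10 × 8 = 80
  Farm1→M2: 22 × 8 = 176
  Farm2→M2: 112 × 8 = 896
  Farm3→M2: 12 × 11 = 132
  Farm3→M3: 96 × 5 = 480
Total cost = 1764.
So Farm3→M2 carries 12 crates.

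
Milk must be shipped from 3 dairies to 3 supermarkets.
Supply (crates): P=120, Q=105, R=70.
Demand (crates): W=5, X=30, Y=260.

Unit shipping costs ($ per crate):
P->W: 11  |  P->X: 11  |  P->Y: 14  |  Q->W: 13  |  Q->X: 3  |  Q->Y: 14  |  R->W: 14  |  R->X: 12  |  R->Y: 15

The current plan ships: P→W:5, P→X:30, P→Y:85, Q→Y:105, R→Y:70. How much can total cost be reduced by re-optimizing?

Current plan cost = 5·11 + 30·11 + 85·14 + 105·14 + 70·15 = $4095.
Optimal plan:
  P–W: 5 × $11 = $55
  P–Y: 115 × $14 = $1610
  Q–X: 30 × $3 = $90
  Q–Y: 75 × $14 = $1050
  R–Y: 70 × $15 = $1050
Optimal cost = $3855.
Saving = 4095 − 3855 = $240.

240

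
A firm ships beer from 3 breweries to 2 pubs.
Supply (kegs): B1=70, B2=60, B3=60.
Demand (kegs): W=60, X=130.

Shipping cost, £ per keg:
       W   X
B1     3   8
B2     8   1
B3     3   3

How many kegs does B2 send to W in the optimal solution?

0

Solving gives:
  B1 to W: 60 × £3 = £180
  B1 to X: 10 × £8 = £80
  B2 to X: 60 × £1 = £60
  B3 to X: 60 × £3 = £180
Total cost = £500.
The route B2→W is not used.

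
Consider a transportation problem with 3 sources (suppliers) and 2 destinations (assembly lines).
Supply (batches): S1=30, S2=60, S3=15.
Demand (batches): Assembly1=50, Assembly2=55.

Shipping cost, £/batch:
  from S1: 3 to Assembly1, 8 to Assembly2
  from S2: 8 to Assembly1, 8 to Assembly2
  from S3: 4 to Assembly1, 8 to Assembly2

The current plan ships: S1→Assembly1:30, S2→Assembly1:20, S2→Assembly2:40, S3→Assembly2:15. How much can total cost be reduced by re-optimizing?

Current plan cost = 30·3 + 20·8 + 40·8 + 15·8 = £690.
Optimal plan:
  S1 to Assembly1: 30 batches
  S2 to Assembly1: 5 batches
  S2 to Assembly2: 55 batches
  S3 to Assembly1: 15 batches
Optimal cost = £630.
Saving = 690 − 630 = £60.

60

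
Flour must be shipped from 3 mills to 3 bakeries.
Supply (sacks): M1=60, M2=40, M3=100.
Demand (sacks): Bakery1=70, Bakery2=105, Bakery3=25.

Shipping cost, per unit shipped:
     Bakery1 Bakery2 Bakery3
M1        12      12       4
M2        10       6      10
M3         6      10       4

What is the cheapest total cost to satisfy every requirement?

1480

Optimal allocation:
  M1->Bakery2: 35 sacks
  M1->Bakery3: 25 sacks
  M2->Bakery2: 40 sacks
  M3->Bakery1: 70 sacks
  M3->Bakery2: 30 sacks
Total cost = 1480.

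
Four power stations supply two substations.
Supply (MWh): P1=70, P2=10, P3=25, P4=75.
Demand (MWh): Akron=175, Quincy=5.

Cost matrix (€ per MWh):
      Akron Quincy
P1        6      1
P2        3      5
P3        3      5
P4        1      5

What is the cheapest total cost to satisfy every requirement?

575

An optimal shipping plan:
  P1–Akron: 65 MWh
  P1–Quincy: 5 MWh
  P2–Akron: 10 MWh
  P3–Akron: 25 MWh
  P4–Akron: 75 MWh
Total cost = €575.
(Supply check: P1 ships 70; P2 ships 10; P3 ships 25; P4 ships 75.)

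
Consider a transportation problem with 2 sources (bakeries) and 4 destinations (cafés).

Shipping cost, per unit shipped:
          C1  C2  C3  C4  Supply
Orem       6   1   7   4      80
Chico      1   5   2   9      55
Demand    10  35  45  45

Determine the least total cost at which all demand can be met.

A cheapest plan:
  Orem->C2: 35 × 1 = 35
  Orem->C4: 45 × 4 = 180
  Chico->C1: 10 × 1 = 10
  Chico->C3: 45 × 2 = 90
Total = 35 + 180 + 10 + 90 = 315.

315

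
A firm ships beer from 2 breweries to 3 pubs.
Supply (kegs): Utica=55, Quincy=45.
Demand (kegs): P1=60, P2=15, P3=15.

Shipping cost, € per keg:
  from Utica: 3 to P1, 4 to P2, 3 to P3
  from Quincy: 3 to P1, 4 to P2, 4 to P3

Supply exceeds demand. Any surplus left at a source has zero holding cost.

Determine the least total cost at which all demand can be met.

An optimal shipping plan:
  Utica–P1: 15 × €3 = €45
  Utica–P2: 15 × €4 = €60
  Utica–P3: 15 × €3 = €45
  Quincy–P1: 45 × €3 = €135
Total = 45 + 60 + 45 + 135 = €285.
(Supply check: Utica ships 45; Quincy ships 45.)

285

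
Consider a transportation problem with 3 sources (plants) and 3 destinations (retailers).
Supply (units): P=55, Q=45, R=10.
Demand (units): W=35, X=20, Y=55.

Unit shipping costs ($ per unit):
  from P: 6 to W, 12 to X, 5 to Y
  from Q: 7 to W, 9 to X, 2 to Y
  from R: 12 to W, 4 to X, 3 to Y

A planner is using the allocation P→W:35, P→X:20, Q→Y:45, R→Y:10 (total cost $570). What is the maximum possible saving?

60

Current plan cost = 35·6 + 20·12 + 45·2 + 10·3 = $570.
Optimal plan:
  P→W: 35 units
  P→X: 10 units
  P→Y: 10 units
  Q→Y: 45 units
  R→X: 10 units
Optimal cost = $510.
Saving = 570 − 510 = $60.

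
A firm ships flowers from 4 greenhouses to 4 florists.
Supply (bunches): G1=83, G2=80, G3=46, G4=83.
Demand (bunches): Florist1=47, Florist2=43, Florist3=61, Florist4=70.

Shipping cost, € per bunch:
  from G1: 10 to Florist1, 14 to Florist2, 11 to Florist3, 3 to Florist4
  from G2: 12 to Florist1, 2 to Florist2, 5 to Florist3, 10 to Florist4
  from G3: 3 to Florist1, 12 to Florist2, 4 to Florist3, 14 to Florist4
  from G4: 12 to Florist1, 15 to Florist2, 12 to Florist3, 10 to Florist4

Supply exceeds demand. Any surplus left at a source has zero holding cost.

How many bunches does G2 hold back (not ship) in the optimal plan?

0

An optimal plan:
  G1 to Florist1: 13 bunches
  G1 to Florist4: 70 bunches
  G2 to Florist2: 43 bunches
  G2 to Florist3: 37 bunches
  G3 to Florist1: 34 bunches
  G3 to Florist3: 12 bunches
  G4 to Florist3: 12 bunches
Total cost = €905.
G2 ships 80 of its 80, leaving 0.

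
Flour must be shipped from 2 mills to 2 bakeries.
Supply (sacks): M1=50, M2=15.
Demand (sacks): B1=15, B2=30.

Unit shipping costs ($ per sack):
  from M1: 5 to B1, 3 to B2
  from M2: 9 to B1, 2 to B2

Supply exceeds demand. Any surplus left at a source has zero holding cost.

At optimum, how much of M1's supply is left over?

20

Minimum-cost shipments:
  M1→B1: 15 × $5 = $75
  M1→B2: 15 × $3 = $45
  M2→B2: 15 × $2 = $30
Total cost = $150.
M1 ships 30 of its 50, leaving 20.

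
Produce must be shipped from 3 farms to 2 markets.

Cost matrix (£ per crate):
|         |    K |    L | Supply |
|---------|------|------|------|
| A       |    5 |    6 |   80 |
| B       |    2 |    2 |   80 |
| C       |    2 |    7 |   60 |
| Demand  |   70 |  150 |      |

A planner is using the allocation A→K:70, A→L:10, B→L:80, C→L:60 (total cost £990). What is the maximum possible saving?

240

Current plan cost = 70·5 + 10·6 + 80·2 + 60·7 = £990.
Optimal plan:
  A to K: 10 × £5 = £50
  A to L: 70 × £6 = £420
  B to L: 80 × £2 = £160
  C to K: 60 × £2 = £120
Optimal cost = £750.
Saving = 990 − 750 = £240.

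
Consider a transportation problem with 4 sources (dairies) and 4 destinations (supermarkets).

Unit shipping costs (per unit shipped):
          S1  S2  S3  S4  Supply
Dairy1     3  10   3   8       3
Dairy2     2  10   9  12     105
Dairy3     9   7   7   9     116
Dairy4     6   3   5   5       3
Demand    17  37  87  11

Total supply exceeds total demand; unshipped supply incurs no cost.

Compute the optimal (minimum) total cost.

1003

Optimal allocation:
  Dairy1–S3: 3 × 3 = 9
  Dairy2–S1: 17 × 2 = 34
  Dairy2–S3: 13 × 9 = 117
  Dairy3–S2: 34 × 7 = 238
  Dairy3–S3: 71 × 7 = 497
  Dairy3–S4: 11 × 9 = 99
  Dairy4–S2: 3 × 3 = 9
Total = 9 + 34 + 117 + 238 + 497 + 99 + 9 = 1003.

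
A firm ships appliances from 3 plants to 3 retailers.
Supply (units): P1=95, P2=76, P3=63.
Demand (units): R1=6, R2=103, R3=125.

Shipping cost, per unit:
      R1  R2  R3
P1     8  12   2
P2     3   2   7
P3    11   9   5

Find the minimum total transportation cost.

Optimal allocation:
  P1–R3: 95 × 2 = 190
  P2–R1: 6 × 3 = 18
  P2–R2: 70 × 2 = 140
  P3–R2: 33 × 9 = 297
  P3–R3: 30 × 5 = 150
Total = 190 + 18 + 140 + 297 + 150 = 795.

795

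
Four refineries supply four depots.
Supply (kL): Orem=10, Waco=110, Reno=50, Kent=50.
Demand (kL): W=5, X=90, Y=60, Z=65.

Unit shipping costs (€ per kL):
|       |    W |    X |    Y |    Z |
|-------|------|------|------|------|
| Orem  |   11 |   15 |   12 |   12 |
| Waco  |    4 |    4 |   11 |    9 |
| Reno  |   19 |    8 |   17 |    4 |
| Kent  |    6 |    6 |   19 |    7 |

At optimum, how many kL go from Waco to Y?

50

Optimal shipments:
  Orem to Y: 10 kL
  Waco to W: 5 kL
  Waco to X: 55 kL
  Waco to Y: 50 kL
  Reno to Z: 50 kL
  Kent to X: 35 kL
  Kent to Z: 15 kL
Total cost = €1425.
So Waco→Y carries 50 kL.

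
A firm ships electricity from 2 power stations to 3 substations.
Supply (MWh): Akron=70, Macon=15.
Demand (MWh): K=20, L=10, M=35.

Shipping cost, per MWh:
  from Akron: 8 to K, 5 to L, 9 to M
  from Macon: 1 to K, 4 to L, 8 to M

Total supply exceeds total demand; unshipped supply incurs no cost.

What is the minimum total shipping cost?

One minimum-cost allocation:
  Akron→K: 5 × 8 = 40
  Akron→L: 10 × 5 = 50
  Akron→M: 35 × 9 = 315
  Macon→K: 15 × 1 = 15
Total = 40 + 50 + 315 + 15 = 420.
(Supply check: Akron ships 50; Macon ships 15.)

420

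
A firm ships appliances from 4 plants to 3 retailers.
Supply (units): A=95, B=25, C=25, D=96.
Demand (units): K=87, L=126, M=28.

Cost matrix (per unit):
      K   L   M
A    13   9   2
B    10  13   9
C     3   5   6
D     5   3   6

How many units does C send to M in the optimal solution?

Solving gives:
  A->L: 67 × 9 = 603
  A->M: 28 × 2 = 56
  B->K: 25 × 10 = 250
  C->K: 25 × 3 = 75
  D->K: 37 × 5 = 185
  D->L: 59 × 3 = 177
Total cost = 1346.
The route C→M is not used.

0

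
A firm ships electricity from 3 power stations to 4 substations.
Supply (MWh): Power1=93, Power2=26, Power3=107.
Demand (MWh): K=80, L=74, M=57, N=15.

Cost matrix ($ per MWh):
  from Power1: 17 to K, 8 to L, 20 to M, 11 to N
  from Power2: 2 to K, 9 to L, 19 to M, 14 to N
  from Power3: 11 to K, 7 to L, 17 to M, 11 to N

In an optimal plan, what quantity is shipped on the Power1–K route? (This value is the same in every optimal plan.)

Solving gives:
  Power1->L: 74 × $8 = $592
  Power1->M: 4 × $20 = $80
  Power1->N: 15 × $11 = $165
  Power2->K: 26 × $2 = $52
  Power3->K: 54 × $11 = $594
  Power3->M: 53 × $17 = $901
Total cost = $2384.
The route Power1→K is not used.

0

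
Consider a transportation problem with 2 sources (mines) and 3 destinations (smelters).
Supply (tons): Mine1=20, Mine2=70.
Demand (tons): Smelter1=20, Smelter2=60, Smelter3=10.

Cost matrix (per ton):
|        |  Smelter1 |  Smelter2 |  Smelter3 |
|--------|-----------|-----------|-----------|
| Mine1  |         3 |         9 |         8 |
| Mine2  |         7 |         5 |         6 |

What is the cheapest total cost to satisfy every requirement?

420

One minimum-cost allocation:
  Mine1->Smelter1: 20 tons
  Mine2->Smelter2: 60 tons
  Mine2->Smelter3: 10 tons
Total cost = 420.
(Supply check: Mine1 ships 20; Mine2 ships 70.)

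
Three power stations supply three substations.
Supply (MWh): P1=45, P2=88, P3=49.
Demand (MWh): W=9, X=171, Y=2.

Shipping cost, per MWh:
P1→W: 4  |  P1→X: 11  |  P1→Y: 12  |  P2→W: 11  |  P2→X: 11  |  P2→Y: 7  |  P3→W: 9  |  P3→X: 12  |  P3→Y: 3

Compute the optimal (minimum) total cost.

1970

An optimal shipping plan:
  P1 to W: 9 × 4 = 36
  P1 to X: 36 × 11 = 396
  P2 to X: 88 × 11 = 968
  P3 to X: 47 × 12 = 564
  P3 to Y: 2 × 3 = 6
Total = 36 + 396 + 968 + 564 + 6 = 1970.
(Supply check: P1 ships 45; P2 ships 88; P3 ships 49.)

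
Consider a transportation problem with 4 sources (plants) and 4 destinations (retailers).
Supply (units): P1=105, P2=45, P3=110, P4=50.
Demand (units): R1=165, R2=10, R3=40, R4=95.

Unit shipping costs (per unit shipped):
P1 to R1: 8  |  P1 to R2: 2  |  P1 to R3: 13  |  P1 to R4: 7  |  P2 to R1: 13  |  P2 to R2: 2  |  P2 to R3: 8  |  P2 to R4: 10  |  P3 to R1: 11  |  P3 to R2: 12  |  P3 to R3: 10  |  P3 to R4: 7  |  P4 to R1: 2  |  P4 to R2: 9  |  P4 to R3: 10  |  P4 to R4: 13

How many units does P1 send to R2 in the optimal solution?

0

Solving gives:
  P1->R1: 105 × 8 = 840
  P2->R2: 10 × 2 = 20
  P2->R3: 35 × 8 = 280
  P3->R1: 10 × 11 = 110
  P3->R3: 5 × 10 = 50
  P3->R4: 95 × 7 = 665
  P4->R1: 50 × 2 = 100
Total cost = 2065.
The route P1→R2 is not used.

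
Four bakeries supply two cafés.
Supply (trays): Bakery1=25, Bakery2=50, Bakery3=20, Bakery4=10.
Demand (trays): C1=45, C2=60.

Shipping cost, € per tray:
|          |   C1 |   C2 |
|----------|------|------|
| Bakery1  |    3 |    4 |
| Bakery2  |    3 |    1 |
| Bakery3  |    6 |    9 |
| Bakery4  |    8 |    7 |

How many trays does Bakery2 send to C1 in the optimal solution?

0

The minimum-cost plan:
  Bakery1->C1: 25 trays
  Bakery2->C2: 50 trays
  Bakery3->C1: 20 trays
  Bakery4->C2: 10 trays
Total cost = €315.
The route Bakery2→C1 is not used.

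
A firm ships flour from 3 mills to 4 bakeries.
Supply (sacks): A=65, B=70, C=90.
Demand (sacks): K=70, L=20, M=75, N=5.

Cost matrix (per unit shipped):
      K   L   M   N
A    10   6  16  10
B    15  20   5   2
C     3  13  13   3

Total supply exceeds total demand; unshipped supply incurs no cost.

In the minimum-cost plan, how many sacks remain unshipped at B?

An optimal plan:
  A→L: 20 × 6 = 120
  B→M: 70 × 5 = 350
  C→K: 70 × 3 = 210
  C→M: 5 × 13 = 65
  C→N: 5 × 3 = 15
Total cost = 760.
B ships 70 of its 70, leaving 0.

0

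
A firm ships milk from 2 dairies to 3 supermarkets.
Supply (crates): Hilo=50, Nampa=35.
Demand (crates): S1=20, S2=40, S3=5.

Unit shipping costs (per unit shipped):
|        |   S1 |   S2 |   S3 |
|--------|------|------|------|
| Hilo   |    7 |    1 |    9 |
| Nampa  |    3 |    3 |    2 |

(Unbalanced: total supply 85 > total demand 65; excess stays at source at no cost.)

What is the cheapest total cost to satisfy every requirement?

A cheapest plan:
  Hilo->S2: 40 × 1 = 40
  Nampa->S1: 20 × 3 = 60
  Nampa->S3: 5 × 2 = 10
Total = 40 + 60 + 10 = 110.

110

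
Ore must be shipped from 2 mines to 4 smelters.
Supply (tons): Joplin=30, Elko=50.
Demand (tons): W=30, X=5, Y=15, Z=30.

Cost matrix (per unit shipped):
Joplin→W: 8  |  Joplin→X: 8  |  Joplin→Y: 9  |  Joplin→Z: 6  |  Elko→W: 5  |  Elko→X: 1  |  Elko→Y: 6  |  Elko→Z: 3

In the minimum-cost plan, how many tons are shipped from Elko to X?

5

Optimal shipments:
  Joplin to W: 30 × 8 = 240
  Elko to X: 5 × 1 = 5
  Elko to Y: 15 × 6 = 90
  Elko to Z: 30 × 3 = 90
Total cost = 425.
So Elko→X carries 5 tons.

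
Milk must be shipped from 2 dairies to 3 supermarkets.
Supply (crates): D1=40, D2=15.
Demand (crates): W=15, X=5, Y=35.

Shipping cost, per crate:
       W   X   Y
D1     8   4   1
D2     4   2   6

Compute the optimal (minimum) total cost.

One minimum-cost allocation:
  D1→X: 5 crates
  D1→Y: 35 crates
  D2→W: 15 crates
Total cost = 115.

115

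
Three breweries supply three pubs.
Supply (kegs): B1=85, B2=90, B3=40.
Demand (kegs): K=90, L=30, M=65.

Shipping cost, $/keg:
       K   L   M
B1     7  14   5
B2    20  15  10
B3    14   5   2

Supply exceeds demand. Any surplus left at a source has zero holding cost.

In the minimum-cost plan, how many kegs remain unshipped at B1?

Minimum-cost shipments:
  B1 to K: 85 kegs
  B2 to K: 5 kegs
  B2 to M: 55 kegs
  B3 to L: 30 kegs
  B3 to M: 10 kegs
Total cost = $1415.
B1 ships 85 of its 85, leaving 0.

0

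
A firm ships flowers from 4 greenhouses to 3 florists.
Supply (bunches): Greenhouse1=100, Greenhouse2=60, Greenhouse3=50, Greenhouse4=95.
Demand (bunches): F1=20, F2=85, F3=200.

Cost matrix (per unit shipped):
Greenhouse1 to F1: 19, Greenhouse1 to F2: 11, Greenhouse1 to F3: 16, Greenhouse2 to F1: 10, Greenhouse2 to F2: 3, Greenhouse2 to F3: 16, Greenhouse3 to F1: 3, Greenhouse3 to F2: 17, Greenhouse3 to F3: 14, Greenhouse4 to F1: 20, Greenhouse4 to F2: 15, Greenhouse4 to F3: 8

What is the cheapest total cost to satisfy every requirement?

2895

A cheapest plan:
  Greenhouse1->F2: 25 × 11 = 275
  Greenhouse1->F3: 75 × 16 = 1200
  Greenhouse2->F2: 60 × 3 = 180
  Greenhouse3->F1: 20 × 3 = 60
  Greenhouse3->F3: 30 × 14 = 420
  Greenhouse4->F3: 95 × 8 = 760
Total = 275 + 1200 + 180 + 60 + 420 + 760 = 2895.
(Supply check: Greenhouse1 ships 100; Greenhouse2 ships 60; Greenhouse3 ships 50; Greenhouse4 ships 95.)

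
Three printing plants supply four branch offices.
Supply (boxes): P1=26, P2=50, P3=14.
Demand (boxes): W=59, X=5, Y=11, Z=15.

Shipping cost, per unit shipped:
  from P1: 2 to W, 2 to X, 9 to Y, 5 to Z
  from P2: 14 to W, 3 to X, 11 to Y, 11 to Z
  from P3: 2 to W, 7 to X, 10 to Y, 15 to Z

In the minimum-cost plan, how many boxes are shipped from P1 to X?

0

Solving gives:
  P1→W: 26 boxes
  P2→W: 19 boxes
  P2→X: 5 boxes
  P2→Y: 11 boxes
  P2→Z: 15 boxes
  P3→W: 14 boxes
Total cost = 647.
The route P1→X is not used.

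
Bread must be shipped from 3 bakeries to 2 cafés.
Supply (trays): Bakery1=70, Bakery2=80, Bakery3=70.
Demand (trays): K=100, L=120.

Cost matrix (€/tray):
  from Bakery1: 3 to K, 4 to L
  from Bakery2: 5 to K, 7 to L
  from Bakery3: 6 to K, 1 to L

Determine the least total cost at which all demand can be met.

One minimum-cost allocation:
  Bakery1–K: 20 × €3 = €60
  Bakery1–L: 50 × €4 = €200
  Bakery2–K: 80 × €5 = €400
  Bakery3–L: 70 × €1 = €70
Total = 60 + 200 + 400 + 70 = €730.

730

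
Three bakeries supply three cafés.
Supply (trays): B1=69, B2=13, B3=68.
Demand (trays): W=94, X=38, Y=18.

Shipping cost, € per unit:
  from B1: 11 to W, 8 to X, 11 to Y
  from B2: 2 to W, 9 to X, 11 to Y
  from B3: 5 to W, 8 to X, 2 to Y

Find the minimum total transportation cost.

A cheapest plan:
  B1→W: 31 × €11 = €341
  B1→X: 38 × €8 = €304
  B2→W: 13 × €2 = €26
  B3→W: 50 × €5 = €250
  B3→Y: 18 × €2 = €36
Total = 341 + 304 + 26 + 250 + 36 = €957.

957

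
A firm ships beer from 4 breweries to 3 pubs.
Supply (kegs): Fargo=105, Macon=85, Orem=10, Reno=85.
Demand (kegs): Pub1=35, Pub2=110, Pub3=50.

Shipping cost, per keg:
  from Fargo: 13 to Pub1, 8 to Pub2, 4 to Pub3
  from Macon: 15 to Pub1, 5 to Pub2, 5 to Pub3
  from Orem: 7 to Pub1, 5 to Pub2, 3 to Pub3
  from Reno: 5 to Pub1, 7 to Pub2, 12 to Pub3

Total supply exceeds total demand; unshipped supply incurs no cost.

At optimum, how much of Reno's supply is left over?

An optimal plan:
  Fargo->Pub3: 50 × 4 = 200
  Macon->Pub2: 85 × 5 = 425
  Orem->Pub2: 10 × 5 = 50
  Reno->Pub1: 35 × 5 = 175
  Reno->Pub2: 15 × 7 = 105
Total cost = 955.
Reno ships 50 of its 85, leaving 35.

35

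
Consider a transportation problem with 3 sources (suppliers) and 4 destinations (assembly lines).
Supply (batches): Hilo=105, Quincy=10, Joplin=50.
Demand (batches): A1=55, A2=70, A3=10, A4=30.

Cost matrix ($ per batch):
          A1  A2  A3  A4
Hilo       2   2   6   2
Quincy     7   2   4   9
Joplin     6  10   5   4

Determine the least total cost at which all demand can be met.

Optimal allocation:
  Hilo to A1: 45 × $2 = $90
  Hilo to A2: 60 × $2 = $120
  Quincy to A2: 10 × $2 = $20
  Joplin to A1: 10 × $6 = $60
  Joplin to A3: 10 × $5 = $50
  Joplin to A4: 30 × $4 = $120
Total = 90 + 120 + 20 + 60 + 50 + 120 = $460.
(Supply check: Hilo ships 105; Quincy ships 10; Joplin ships 50.)

460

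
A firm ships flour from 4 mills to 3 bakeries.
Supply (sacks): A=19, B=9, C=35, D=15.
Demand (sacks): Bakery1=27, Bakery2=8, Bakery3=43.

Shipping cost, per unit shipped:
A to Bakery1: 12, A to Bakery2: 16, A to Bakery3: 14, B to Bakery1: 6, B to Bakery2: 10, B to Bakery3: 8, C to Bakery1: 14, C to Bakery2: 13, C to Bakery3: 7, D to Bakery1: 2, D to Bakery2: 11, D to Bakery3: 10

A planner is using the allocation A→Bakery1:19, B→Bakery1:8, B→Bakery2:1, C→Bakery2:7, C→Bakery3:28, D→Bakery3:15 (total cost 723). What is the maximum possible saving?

118

Current plan cost = 19·12 + 8·6 + 1·10 + 7·13 + 28·7 + 15·10 = 723.
Optimal plan:
  A→Bakery1: 3 × 12 = 36
  A→Bakery2: 8 × 16 = 128
  A→Bakery3: 8 × 14 = 112
  B→Bakery1: 9 × 6 = 54
  C→Bakery3: 35 × 7 = 245
  D→Bakery1: 15 × 2 = 30
Optimal cost = 605.
Saving = 723 − 605 = 118.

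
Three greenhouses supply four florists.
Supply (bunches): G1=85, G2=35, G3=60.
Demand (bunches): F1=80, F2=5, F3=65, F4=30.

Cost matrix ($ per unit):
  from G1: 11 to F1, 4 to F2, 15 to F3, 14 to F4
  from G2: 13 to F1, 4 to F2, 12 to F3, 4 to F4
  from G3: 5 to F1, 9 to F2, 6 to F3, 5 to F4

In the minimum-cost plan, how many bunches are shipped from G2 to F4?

30

Optimal shipments:
  G1–F1: 80 × $11 = $880
  G1–F2: 5 × $4 = $20
  G2–F3: 5 × $12 = $60
  G2–F4: 30 × $4 = $120
  G3–F3: 60 × $6 = $360
Total cost = $1440.
So G2→F4 carries 30 bunches.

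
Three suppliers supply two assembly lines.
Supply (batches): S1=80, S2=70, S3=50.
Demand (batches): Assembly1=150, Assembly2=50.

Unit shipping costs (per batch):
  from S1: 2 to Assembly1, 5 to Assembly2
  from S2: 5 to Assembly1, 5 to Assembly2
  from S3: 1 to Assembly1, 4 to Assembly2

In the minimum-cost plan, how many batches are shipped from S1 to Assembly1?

Solving gives:
  S1→Assembly1: 80 × 2 = 160
  S2→Assembly1: 20 × 5 = 100
  S2→Assembly2: 50 × 5 = 250
  S3→Assembly1: 50 × 1 = 50
Total cost = 560.
So S1→Assembly1 carries 80 batches.

80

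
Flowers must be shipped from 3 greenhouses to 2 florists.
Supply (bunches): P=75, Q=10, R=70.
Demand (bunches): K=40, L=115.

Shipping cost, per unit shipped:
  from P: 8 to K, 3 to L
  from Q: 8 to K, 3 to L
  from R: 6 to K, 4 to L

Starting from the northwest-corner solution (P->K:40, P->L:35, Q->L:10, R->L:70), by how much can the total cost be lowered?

120

Current plan cost = 40·8 + 35·3 + 10·3 + 70·4 = 735.
Optimal plan:
  P→L: 75 × 3 = 225
  Q→L: 10 × 3 = 30
  R→K: 40 × 6 = 240
  R→L: 30 × 4 = 120
Optimal cost = 615.
Saving = 735 − 615 = 120.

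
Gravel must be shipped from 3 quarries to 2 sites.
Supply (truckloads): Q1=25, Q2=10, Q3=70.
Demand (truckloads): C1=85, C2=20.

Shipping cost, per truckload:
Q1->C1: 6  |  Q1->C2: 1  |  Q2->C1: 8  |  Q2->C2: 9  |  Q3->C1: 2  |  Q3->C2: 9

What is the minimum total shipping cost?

270

One minimum-cost allocation:
  Q1–C1: 5 × 6 = 30
  Q1–C2: 20 × 1 = 20
  Q2–C1: 10 × 8 = 80
  Q3–C1: 70 × 2 = 140
Total = 30 + 20 + 80 + 140 = 270.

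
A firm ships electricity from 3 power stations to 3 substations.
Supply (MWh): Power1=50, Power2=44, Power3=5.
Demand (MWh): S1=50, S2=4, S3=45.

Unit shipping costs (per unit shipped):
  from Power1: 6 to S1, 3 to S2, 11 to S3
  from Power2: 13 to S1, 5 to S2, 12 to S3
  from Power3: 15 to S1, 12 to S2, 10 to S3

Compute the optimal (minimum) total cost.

850

One minimum-cost allocation:
  Power1 to S1: 50 × 6 = 300
  Power2 to S2: 4 × 5 = 20
  Power2 to S3: 40 × 12 = 480
  Power3 to S3: 5 × 10 = 50
Total = 300 + 20 + 480 + 50 = 850.
(Supply check: Power1 ships 50; Power2 ships 44; Power3 ships 5.)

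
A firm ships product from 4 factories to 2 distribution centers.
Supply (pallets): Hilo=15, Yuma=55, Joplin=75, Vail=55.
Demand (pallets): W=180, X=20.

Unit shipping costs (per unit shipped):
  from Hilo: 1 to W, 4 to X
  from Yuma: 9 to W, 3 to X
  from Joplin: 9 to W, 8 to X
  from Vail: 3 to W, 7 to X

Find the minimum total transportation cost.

A cheapest plan:
  Hilo–W: 15 × 1 = 15
  Yuma–W: 35 × 9 = 315
  Yuma–X: 20 × 3 = 60
  Joplin–W: 75 × 9 = 675
  Vail–W: 55 × 3 = 165
Total = 15 + 315 + 60 + 675 + 165 = 1230.

1230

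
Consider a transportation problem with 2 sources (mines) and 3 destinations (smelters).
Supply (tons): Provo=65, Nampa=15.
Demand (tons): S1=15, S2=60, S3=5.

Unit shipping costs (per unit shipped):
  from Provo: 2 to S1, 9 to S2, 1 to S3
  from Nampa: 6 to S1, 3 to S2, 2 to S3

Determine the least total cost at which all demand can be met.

An optimal shipping plan:
  Provo->S1: 15 × 2 = 30
  Provo->S2: 45 × 9 = 405
  Provo->S3: 5 × 1 = 5
  Nampa->S2: 15 × 3 = 45
Total = 30 + 405 + 5 + 45 = 485.
(Supply check: Provo ships 65; Nampa ships 15.)

485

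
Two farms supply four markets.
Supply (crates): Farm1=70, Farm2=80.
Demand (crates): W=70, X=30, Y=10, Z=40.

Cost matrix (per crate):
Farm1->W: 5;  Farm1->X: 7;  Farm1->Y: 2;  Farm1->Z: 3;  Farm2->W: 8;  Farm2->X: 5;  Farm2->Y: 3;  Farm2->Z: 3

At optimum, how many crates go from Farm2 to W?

Solving gives:
  Farm1→W: 70 × 5 = 350
  Farm2→X: 30 × 5 = 150
  Farm2→Y: 10 × 3 = 30
  Farm2→Z: 40 × 3 = 120
Total cost = 650.
The route Farm2→W is not used.

0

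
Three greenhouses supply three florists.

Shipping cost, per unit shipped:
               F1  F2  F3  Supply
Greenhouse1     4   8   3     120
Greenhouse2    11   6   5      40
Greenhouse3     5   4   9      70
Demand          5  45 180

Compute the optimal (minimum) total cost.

A cheapest plan:
  Greenhouse1 to F3: 120 × 3 = 360
  Greenhouse2 to F3: 40 × 5 = 200
  Greenhouse3 to F1: 5 × 5 = 25
  Greenhouse3 to F2: 45 × 4 = 180
  Greenhouse3 to F3: 20 × 9 = 180
Total = 360 + 200 + 25 + 180 + 180 = 945.

945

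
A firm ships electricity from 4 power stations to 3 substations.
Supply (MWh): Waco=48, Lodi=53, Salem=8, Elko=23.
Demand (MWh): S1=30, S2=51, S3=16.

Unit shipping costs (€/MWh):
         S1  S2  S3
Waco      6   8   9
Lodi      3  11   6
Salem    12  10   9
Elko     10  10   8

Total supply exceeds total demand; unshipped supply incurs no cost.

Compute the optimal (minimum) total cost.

600

Optimal allocation:
  Waco→S2: 48 × €8 = €384
  Lodi→S1: 30 × €3 = €90
  Lodi→S3: 16 × €6 = €96
  Salem→S2: 3 × €10 = €30
Total = 384 + 90 + 96 + 30 = €600.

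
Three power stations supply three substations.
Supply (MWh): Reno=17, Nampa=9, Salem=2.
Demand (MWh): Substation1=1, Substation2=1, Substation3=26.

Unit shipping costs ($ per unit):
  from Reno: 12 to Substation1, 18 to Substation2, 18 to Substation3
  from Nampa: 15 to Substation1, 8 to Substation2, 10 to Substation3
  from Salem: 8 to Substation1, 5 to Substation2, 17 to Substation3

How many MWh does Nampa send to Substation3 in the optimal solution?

Solving gives:
  Reno->Substation3: 17 × $18 = $306
  Nampa->Substation3: 9 × $10 = $90
  Salem->Substation1: 1 × $8 = $8
  Salem->Substation2: 1 × $5 = $5
Total cost = $409.
So Nampa→Substation3 carries 9 MWh.

9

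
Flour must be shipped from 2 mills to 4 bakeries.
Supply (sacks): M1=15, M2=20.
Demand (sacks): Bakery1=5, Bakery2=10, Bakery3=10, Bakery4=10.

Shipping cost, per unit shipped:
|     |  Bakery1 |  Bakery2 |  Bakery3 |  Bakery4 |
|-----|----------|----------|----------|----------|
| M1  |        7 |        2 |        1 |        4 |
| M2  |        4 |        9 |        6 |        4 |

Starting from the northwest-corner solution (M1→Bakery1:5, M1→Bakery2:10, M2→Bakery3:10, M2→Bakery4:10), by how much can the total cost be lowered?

Current plan cost = 5·7 + 10·2 + 10·6 + 10·4 = 155.
Optimal plan:
  M1->Bakery2: 10 × 2 = 20
  M1->Bakery3: 5 × 1 = 5
  M2->Bakery1: 5 × 4 = 20
  M2->Bakery3: 5 × 6 = 30
  M2->Bakery4: 10 × 4 = 40
Optimal cost = 115.
Saving = 155 − 115 = 40.

40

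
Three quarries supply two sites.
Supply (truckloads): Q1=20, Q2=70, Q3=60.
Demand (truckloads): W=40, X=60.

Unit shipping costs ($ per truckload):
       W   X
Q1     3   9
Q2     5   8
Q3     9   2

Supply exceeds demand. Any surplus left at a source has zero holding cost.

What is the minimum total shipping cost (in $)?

Optimal allocation:
  Q1→W: 20 × $3 = $60
  Q2→W: 20 × $5 = $100
  Q3→X: 60 × $2 = $120
Total = 60 + 100 + 120 = $280.
(Supply check: Q1 ships 20; Q2 ships 20; Q3 ships 60.)

280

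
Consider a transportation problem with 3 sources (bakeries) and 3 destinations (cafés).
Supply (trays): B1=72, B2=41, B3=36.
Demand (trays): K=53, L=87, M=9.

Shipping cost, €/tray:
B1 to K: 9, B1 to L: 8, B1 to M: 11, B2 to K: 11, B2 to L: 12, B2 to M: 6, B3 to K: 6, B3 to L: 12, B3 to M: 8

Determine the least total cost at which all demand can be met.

1213

An optimal shipping plan:
  B1–L: 72 × €8 = €576
  B2–K: 17 × €11 = €187
  B2–L: 15 × €12 = €180
  B2–M: 9 × €6 = €54
  B3–K: 36 × €6 = €216
Total = 576 + 187 + 180 + 54 + 216 = €1213.
(Supply check: B1 ships 72; B2 ships 41; B3 ships 36.)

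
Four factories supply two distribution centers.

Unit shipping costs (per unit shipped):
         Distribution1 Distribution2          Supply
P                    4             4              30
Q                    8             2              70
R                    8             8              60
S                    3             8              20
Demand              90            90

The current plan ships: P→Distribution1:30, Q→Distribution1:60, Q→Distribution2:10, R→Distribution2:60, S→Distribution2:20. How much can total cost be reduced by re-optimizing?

Current plan cost = 30·4 + 60·8 + 10·2 + 60·8 + 20·8 = 1260.
Optimal plan:
  P->Distribution1: 30 pallets
  Q->Distribution2: 70 pallets
  R->Distribution1: 40 pallets
  R->Distribution2: 20 pallets
  S->Distribution1: 20 pallets
Optimal cost = 800.
Saving = 1260 − 800 = 460.

460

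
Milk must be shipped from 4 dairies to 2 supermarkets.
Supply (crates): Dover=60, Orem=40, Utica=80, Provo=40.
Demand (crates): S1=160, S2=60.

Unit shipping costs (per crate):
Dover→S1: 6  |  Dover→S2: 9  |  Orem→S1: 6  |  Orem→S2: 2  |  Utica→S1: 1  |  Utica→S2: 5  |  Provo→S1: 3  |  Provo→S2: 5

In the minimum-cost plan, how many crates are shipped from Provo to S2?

Optimal shipments:
  Dover->S1: 60 × 6 = 360
  Orem->S2: 40 × 2 = 80
  Utica->S1: 80 × 1 = 80
  Provo->S1: 20 × 3 = 60
  Provo->S2: 20 × 5 = 100
Total cost = 680.
So Provo→S2 carries 20 crates.

20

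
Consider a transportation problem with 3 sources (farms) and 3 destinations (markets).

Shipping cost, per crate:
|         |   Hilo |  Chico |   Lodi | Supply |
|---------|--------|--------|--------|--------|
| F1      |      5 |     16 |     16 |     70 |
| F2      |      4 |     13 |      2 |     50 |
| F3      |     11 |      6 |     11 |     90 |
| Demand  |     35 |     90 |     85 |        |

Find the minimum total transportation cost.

1375

One minimum-cost allocation:
  F1 to Hilo: 35 × 5 = 175
  F1 to Lodi: 35 × 16 = 560
  F2 to Lodi: 50 × 2 = 100
  F3 to Chico: 90 × 6 = 540
Total = 175 + 560 + 100 + 540 = 1375.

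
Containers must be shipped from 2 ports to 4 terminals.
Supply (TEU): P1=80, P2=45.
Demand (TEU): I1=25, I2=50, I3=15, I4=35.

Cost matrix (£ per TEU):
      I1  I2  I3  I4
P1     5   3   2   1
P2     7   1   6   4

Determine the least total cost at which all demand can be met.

Optimal allocation:
  P1→I1: 25 TEU
  P1→I2: 5 TEU
  P1→I3: 15 TEU
  P1→I4: 35 TEU
  P2→I2: 45 TEU
Total cost = £250.
(Supply check: P1 ships 80; P2 ships 45.)

250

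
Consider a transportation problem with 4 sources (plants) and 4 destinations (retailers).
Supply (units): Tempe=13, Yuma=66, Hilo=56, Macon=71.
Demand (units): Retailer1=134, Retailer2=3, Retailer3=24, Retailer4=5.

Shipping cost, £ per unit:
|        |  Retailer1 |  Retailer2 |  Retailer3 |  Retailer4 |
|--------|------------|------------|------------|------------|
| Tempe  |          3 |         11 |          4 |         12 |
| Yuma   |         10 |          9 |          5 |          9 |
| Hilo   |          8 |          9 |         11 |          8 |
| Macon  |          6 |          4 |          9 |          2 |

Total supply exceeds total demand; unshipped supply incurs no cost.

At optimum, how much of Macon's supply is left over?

0

An optimal plan:
  Tempe→Retailer1: 13 × £3 = £39
  Yuma→Retailer1: 2 × £10 = £20
  Yuma→Retailer3: 24 × £5 = £120
  Hilo→Retailer1: 56 × £8 = £448
  Macon→Retailer1: 63 × £6 = £378
  Macon→Retailer2: 3 × £4 = £12
  Macon→Retailer4: 5 × £2 = £10
Total cost = £1027.
Macon ships 71 of its 71, leaving 0.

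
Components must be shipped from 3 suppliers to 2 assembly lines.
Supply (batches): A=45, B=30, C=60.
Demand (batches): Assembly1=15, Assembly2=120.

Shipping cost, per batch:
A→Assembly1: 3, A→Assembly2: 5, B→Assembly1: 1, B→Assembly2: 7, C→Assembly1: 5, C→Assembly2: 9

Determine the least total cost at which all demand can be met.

An optimal shipping plan:
  A->Assembly2: 45 batches
  B->Assembly1: 15 batches
  B->Assembly2: 15 batches
  C->Assembly2: 60 batches
Total cost = 885.

885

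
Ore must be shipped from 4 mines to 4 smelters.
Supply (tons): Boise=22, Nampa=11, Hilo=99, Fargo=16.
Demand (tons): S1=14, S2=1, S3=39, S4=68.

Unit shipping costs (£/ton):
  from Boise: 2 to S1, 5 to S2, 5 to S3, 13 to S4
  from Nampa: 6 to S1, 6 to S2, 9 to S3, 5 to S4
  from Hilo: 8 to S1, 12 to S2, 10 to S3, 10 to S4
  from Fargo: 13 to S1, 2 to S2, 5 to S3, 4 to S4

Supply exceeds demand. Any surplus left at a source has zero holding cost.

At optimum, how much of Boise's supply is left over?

0

An optimal plan:
  Boise->S1: 14 × £2 = £28
  Boise->S3: 8 × £5 = £40
  Nampa->S4: 11 × £5 = £55
  Hilo->S3: 31 × £10 = £310
  Hilo->S4: 42 × £10 = £420
  Fargo->S2: 1 × £2 = £2
  Fargo->S4: 15 × £4 = £60
Total cost = £915.
Boise ships 22 of its 22, leaving 0.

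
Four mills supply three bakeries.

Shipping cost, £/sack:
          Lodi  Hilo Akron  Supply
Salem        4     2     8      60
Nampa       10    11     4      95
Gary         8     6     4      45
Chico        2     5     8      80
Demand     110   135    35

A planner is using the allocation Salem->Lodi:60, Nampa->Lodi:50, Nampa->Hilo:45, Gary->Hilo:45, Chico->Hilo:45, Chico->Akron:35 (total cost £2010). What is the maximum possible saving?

690

Current plan cost = 60·4 + 50·10 + 45·11 + 45·6 + 45·5 + 35·8 = £2010.
Optimal plan:
  Salem->Hilo: 60 × £2 = £120
  Nampa->Lodi: 30 × £10 = £300
  Nampa->Hilo: 30 × £11 = £330
  Nampa->Akron: 35 × £4 = £140
  Gary->Hilo: 45 × £6 = £270
  Chico->Lodi: 80 × £2 = £160
Optimal cost = £1320.
Saving = 2010 − 1320 = £690.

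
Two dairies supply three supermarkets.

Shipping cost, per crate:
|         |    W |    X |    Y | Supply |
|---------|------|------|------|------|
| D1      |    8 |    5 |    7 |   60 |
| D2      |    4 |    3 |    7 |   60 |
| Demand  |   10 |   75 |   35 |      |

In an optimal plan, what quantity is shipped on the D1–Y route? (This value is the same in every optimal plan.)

35

Solving gives:
  D1–X: 25 × 5 = 125
  D1–Y: 35 × 7 = 245
  D2–W: 10 × 4 = 40
  D2–X: 50 × 3 = 150
Total cost = 560.
So D1→Y carries 35 crates.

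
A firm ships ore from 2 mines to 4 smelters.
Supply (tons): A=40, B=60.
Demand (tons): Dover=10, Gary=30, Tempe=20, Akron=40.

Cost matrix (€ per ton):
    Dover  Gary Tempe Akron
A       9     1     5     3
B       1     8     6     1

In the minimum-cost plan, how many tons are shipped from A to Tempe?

The minimum-cost plan:
  A to Gary: 30 × €1 = €30
  A to Tempe: 10 × €5 = €50
  B to Dover: 10 × €1 = €10
  B to Tempe: 10 × €6 = €60
  B to Akron: 40 × €1 = €40
Total cost = €190.
So A→Tempe carries 10 tons.

10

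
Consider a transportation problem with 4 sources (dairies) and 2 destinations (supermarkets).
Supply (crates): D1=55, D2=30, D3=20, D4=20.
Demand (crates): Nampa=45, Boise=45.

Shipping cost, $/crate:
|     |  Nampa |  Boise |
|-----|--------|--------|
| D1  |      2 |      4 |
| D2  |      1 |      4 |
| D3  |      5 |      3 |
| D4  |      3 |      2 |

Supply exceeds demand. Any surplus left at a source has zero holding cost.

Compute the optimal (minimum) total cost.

180

A cheapest plan:
  D1→Nampa: 15 crates
  D1→Boise: 5 crates
  D2→Nampa: 30 crates
  D3→Boise: 20 crates
  D4→Boise: 20 crates
Total cost = $180.
(Supply check: D1 ships 20; D2 ships 30; D3 ships 20; D4 ships 20.)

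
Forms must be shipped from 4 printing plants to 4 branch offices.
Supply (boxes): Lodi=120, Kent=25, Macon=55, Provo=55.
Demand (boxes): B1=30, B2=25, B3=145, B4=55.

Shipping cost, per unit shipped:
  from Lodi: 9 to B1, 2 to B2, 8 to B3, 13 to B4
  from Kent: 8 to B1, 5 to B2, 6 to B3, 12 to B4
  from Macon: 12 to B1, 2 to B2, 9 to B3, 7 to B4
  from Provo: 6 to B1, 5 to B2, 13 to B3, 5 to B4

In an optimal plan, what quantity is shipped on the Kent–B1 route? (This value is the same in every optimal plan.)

The minimum-cost plan:
  Lodi→B3: 120 × 8 = 960
  Kent→B3: 25 × 6 = 150
  Macon→B2: 25 × 2 = 50
  Macon→B4: 30 × 7 = 210
  Provo→B1: 30 × 6 = 180
  Provo→B4: 25 × 5 = 125
Total cost = 1675.
The route Kent→B1 is not used.

0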